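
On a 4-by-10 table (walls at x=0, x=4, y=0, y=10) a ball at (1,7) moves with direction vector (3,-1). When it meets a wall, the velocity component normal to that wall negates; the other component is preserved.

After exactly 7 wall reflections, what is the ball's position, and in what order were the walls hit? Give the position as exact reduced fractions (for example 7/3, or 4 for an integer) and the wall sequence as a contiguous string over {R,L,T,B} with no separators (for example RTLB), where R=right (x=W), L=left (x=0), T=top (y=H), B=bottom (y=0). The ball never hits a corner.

Final position: (0,2/3)
Wall sequence: RLRLRBL

1. t=1 → R at (4,6); v=(-3,-1)
2. t=4/3 → L at (0,14/3); v=(3,-1)
3. t=4/3 → R at (4,10/3); v=(-3,-1)
4. t=4/3 → L at (0,2); v=(3,-1)
5. t=4/3 → R at (4,2/3); v=(-3,-1)
6. t=2/3 → B at (2,0); v=(-3,1)
7. t=2/3 → L at (0,2/3); v=(3,1)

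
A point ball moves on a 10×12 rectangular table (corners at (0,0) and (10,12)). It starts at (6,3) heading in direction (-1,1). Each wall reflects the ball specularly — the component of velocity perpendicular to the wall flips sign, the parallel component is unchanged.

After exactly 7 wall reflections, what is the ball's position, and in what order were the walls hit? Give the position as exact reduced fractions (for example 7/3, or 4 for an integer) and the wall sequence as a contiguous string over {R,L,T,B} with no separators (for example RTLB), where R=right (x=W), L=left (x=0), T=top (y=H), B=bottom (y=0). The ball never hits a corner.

1. t=6 → L at (0,9); v=(1,1)
2. t=3 → T at (3,12); v=(1,-1)
3. t=7 → R at (10,5); v=(-1,-1)
4. t=5 → B at (5,0); v=(-1,1)
5. t=5 → L at (0,5); v=(1,1)
6. t=7 → T at (7,12); v=(1,-1)
7. t=3 → R at (10,9); v=(-1,-1)

Final position: (10,9)
Wall sequence: LTRBLTR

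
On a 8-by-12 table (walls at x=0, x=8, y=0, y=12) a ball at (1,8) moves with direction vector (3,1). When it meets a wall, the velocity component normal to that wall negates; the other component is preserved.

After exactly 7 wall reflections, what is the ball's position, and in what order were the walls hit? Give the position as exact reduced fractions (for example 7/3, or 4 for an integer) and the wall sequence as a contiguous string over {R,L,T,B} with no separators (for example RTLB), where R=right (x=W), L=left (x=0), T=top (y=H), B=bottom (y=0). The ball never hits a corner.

Final position: (0,1/3)
Wall sequence: RTLRLRL

1. t=7/3 → R at (8,31/3); v=(-3,1)
2. t=5/3 → T at (3,12); v=(-3,-1)
3. t=1 → L at (0,11); v=(3,-1)
4. t=8/3 → R at (8,25/3); v=(-3,-1)
5. t=8/3 → L at (0,17/3); v=(3,-1)
6. t=8/3 → R at (8,3); v=(-3,-1)
7. t=8/3 → L at (0,1/3); v=(3,-1)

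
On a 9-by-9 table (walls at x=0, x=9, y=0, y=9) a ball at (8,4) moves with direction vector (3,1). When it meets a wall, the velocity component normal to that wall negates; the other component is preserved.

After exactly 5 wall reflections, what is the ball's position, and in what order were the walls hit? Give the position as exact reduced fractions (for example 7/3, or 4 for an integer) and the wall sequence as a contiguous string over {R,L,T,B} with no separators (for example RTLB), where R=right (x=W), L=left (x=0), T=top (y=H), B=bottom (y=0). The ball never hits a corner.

1. t=1/3 → R at (9,13/3); v=(-3,1)
2. t=3 → L at (0,22/3); v=(3,1)
3. t=5/3 → T at (5,9); v=(3,-1)
4. t=4/3 → R at (9,23/3); v=(-3,-1)
5. t=3 → L at (0,14/3); v=(3,-1)

Final position: (0,14/3)
Wall sequence: RLTRL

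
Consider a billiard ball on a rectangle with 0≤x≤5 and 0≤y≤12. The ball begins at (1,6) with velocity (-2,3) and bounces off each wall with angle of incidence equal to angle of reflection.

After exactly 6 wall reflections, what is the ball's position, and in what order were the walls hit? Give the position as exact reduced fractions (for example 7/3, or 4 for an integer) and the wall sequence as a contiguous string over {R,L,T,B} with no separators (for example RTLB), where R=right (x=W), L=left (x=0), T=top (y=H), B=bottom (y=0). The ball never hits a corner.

1. t=1/2 → L at (0,15/2); v=(2,3)
2. t=3/2 → T at (3,12); v=(2,-3)
3. t=1 → R at (5,9); v=(-2,-3)
4. t=5/2 → L at (0,3/2); v=(2,-3)
5. t=1/2 → B at (1,0); v=(2,3)
6. t=2 → R at (5,6); v=(-2,3)

Final position: (5,6)
Wall sequence: LTRLBR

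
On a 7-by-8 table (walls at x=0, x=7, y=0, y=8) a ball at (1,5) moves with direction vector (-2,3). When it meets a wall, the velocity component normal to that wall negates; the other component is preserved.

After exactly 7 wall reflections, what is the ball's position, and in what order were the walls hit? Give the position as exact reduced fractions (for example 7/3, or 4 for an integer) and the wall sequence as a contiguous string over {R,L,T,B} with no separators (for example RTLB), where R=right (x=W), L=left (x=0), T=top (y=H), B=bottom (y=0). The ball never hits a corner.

Final position: (3,0)
Wall sequence: LTBRTLB

1. t=1/2 → L at (0,13/2); v=(2,3)
2. t=1/2 → T at (1,8); v=(2,-3)
3. t=8/3 → B at (19/3,0); v=(2,3)
4. t=1/3 → R at (7,1); v=(-2,3)
5. t=7/3 → T at (7/3,8); v=(-2,-3)
6. t=7/6 → L at (0,9/2); v=(2,-3)
7. t=3/2 → B at (3,0); v=(2,3)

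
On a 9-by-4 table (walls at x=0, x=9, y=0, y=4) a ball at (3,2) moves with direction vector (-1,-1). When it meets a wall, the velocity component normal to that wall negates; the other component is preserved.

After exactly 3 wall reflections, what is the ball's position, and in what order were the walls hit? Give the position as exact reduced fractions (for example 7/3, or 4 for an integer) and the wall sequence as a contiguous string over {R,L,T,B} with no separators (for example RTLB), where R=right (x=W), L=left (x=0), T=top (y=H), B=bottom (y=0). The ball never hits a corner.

1. t=2 → B at (1,0); v=(-1,1)
2. t=1 → L at (0,1); v=(1,1)
3. t=3 → T at (3,4); v=(1,-1)

Final position: (3,4)
Wall sequence: BLT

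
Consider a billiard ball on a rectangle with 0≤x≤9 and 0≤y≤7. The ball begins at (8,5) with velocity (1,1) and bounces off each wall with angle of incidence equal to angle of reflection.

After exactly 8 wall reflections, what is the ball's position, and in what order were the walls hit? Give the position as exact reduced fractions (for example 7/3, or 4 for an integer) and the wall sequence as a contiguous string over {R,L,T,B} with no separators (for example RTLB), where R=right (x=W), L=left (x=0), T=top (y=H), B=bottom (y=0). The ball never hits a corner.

Final position: (0,5)
Wall sequence: RTBLTRBL

1. t=1 → R at (9,6); v=(-1,1)
2. t=1 → T at (8,7); v=(-1,-1)
3. t=7 → B at (1,0); v=(-1,1)
4. t=1 → L at (0,1); v=(1,1)
5. t=6 → T at (6,7); v=(1,-1)
6. t=3 → R at (9,4); v=(-1,-1)
7. t=4 → B at (5,0); v=(-1,1)
8. t=5 → L at (0,5); v=(1,1)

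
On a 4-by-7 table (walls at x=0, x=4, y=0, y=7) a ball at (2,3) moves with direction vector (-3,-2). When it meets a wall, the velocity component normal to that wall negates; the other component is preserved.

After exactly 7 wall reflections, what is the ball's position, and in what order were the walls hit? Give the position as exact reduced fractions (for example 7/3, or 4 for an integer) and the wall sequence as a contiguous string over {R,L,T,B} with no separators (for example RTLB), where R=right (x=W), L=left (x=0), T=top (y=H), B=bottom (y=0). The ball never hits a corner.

Final position: (0,5)
Wall sequence: LBRLRTL

1. t=2/3 → L at (0,5/3); v=(3,-2)
2. t=5/6 → B at (5/2,0); v=(3,2)
3. t=1/2 → R at (4,1); v=(-3,2)
4. t=4/3 → L at (0,11/3); v=(3,2)
5. t=4/3 → R at (4,19/3); v=(-3,2)
6. t=1/3 → T at (3,7); v=(-3,-2)
7. t=1 → L at (0,5); v=(3,-2)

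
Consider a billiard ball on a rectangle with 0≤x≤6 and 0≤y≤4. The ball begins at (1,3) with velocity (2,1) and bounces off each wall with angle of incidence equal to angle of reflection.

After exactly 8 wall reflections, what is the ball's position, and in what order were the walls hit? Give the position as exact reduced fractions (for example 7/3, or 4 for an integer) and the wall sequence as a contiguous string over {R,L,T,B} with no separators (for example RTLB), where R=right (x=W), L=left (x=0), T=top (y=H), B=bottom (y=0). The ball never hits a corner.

1. t=1 → T at (3,4); v=(2,-1)
2. t=3/2 → R at (6,5/2); v=(-2,-1)
3. t=5/2 → B at (1,0); v=(-2,1)
4. t=1/2 → L at (0,1/2); v=(2,1)
5. t=3 → R at (6,7/2); v=(-2,1)
6. t=1/2 → T at (5,4); v=(-2,-1)
7. t=5/2 → L at (0,3/2); v=(2,-1)
8. t=3/2 → B at (3,0); v=(2,1)

Final position: (3,0)
Wall sequence: TRBLRTLB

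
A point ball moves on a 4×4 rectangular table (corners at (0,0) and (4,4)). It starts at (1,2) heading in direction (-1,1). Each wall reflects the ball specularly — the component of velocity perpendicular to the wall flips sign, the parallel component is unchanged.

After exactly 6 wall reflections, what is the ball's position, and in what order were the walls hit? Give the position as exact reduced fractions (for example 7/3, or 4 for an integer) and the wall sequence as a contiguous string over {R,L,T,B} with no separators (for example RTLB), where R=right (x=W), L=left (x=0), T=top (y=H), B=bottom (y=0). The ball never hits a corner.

1. t=1 → L at (0,3); v=(1,1)
2. t=1 → T at (1,4); v=(1,-1)
3. t=3 → R at (4,1); v=(-1,-1)
4. t=1 → B at (3,0); v=(-1,1)
5. t=3 → L at (0,3); v=(1,1)
6. t=1 → T at (1,4); v=(1,-1)

Final position: (1,4)
Wall sequence: LTRBLT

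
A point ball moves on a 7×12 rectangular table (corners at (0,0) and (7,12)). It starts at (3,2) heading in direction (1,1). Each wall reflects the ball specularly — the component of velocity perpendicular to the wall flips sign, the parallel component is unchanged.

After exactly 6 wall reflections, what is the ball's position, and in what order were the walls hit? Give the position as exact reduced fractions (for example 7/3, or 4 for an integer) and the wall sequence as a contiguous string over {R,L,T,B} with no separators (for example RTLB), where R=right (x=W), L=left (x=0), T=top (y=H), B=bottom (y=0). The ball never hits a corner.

1. t=4 → R at (7,6); v=(-1,1)
2. t=6 → T at (1,12); v=(-1,-1)
3. t=1 → L at (0,11); v=(1,-1)
4. t=7 → R at (7,4); v=(-1,-1)
5. t=4 → B at (3,0); v=(-1,1)
6. t=3 → L at (0,3); v=(1,1)

Final position: (0,3)
Wall sequence: RTLRBL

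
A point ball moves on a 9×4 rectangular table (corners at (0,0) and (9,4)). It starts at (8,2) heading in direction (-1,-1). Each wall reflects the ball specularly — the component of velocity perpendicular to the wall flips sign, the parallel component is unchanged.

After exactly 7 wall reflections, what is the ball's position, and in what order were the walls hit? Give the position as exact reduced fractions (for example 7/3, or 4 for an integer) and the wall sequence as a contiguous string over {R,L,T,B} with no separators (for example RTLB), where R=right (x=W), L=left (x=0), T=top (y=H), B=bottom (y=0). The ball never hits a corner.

1. t=2 → B at (6,0); v=(-1,1)
2. t=4 → T at (2,4); v=(-1,-1)
3. t=2 → L at (0,2); v=(1,-1)
4. t=2 → B at (2,0); v=(1,1)
5. t=4 → T at (6,4); v=(1,-1)
6. t=3 → R at (9,1); v=(-1,-1)
7. t=1 → B at (8,0); v=(-1,1)

Final position: (8,0)
Wall sequence: BTLBTRB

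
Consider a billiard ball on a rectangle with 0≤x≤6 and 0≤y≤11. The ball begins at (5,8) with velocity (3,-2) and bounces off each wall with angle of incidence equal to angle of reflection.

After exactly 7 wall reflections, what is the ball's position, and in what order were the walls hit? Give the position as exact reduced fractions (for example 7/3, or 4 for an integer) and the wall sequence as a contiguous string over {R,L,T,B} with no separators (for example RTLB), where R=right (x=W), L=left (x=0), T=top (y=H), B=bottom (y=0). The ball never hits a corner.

Final position: (5/2,11)
Wall sequence: RLBRLRT

1. t=1/3 → R at (6,22/3); v=(-3,-2)
2. t=2 → L at (0,10/3); v=(3,-2)
3. t=5/3 → B at (5,0); v=(3,2)
4. t=1/3 → R at (6,2/3); v=(-3,2)
5. t=2 → L at (0,14/3); v=(3,2)
6. t=2 → R at (6,26/3); v=(-3,2)
7. t=7/6 → T at (5/2,11); v=(-3,-2)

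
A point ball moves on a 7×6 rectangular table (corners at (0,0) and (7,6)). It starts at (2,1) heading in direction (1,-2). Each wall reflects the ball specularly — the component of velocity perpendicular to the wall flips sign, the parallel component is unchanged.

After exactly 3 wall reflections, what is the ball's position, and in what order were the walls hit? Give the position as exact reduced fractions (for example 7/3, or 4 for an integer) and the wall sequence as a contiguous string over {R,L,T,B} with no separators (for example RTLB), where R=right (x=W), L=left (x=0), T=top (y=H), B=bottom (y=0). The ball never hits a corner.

Final position: (7,3)
Wall sequence: BTR

1. t=1/2 → B at (5/2,0); v=(1,2)
2. t=3 → T at (11/2,6); v=(1,-2)
3. t=3/2 → R at (7,3); v=(-1,-2)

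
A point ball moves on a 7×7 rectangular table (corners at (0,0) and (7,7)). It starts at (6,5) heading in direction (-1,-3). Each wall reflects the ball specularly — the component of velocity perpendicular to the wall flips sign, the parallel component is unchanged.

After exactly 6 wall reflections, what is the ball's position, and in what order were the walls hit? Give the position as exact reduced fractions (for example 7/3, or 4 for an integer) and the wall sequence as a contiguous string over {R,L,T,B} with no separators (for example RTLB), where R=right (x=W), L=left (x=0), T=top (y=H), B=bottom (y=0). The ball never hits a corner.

1. t=5/3 → B at (13/3,0); v=(-1,3)
2. t=7/3 → T at (2,7); v=(-1,-3)
3. t=2 → L at (0,1); v=(1,-3)
4. t=1/3 → B at (1/3,0); v=(1,3)
5. t=7/3 → T at (8/3,7); v=(1,-3)
6. t=7/3 → B at (5,0); v=(1,3)

Final position: (5,0)
Wall sequence: BTLBTB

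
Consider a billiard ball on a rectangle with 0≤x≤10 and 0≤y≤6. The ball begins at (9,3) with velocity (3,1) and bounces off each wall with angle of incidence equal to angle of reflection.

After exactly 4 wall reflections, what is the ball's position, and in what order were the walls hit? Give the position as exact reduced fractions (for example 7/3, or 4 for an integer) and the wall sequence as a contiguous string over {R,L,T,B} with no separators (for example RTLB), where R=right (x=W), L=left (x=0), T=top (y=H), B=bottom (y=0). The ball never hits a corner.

Final position: (10,2)
Wall sequence: RTLR

1. t=1/3 → R at (10,10/3); v=(-3,1)
2. t=8/3 → T at (2,6); v=(-3,-1)
3. t=2/3 → L at (0,16/3); v=(3,-1)
4. t=10/3 → R at (10,2); v=(-3,-1)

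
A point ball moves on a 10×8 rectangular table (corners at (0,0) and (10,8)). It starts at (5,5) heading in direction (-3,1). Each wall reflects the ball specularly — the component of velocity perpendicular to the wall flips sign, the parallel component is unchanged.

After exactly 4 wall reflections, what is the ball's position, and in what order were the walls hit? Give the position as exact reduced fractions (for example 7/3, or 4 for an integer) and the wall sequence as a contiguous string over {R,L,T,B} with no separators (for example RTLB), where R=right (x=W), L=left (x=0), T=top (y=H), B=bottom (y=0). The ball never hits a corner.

1. t=5/3 → L at (0,20/3); v=(3,1)
2. t=4/3 → T at (4,8); v=(3,-1)
3. t=2 → R at (10,6); v=(-3,-1)
4. t=10/3 → L at (0,8/3); v=(3,-1)

Final position: (0,8/3)
Wall sequence: LTRL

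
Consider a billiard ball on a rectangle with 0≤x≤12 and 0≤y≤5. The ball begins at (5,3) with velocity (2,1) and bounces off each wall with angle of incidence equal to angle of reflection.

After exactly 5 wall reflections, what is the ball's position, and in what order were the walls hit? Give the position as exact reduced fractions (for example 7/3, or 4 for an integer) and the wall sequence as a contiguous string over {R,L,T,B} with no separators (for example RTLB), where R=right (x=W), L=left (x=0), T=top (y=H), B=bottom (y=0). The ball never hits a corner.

1. t=2 → T at (9,5); v=(2,-1)
2. t=3/2 → R at (12,7/2); v=(-2,-1)
3. t=7/2 → B at (5,0); v=(-2,1)
4. t=5/2 → L at (0,5/2); v=(2,1)
5. t=5/2 → T at (5,5); v=(2,-1)

Final position: (5,5)
Wall sequence: TRBLT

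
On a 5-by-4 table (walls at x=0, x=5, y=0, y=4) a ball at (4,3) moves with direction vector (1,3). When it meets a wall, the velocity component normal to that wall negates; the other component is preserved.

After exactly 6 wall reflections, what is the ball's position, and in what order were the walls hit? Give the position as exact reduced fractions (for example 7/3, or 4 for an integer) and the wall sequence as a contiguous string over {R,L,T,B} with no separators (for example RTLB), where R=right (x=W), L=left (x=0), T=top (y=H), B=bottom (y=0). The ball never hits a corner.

Final position: (1/3,4)
Wall sequence: TRBTBT

1. t=1/3 → T at (13/3,4); v=(1,-3)
2. t=2/3 → R at (5,2); v=(-1,-3)
3. t=2/3 → B at (13/3,0); v=(-1,3)
4. t=4/3 → T at (3,4); v=(-1,-3)
5. t=4/3 → B at (5/3,0); v=(-1,3)
6. t=4/3 → T at (1/3,4); v=(-1,-3)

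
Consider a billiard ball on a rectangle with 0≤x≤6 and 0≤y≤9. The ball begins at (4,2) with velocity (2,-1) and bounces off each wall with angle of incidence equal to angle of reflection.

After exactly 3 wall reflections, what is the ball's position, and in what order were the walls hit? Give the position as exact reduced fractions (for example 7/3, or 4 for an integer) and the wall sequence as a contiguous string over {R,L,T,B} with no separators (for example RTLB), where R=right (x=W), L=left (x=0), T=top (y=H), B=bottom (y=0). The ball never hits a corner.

Final position: (0,2)
Wall sequence: RBL

1. t=1 → R at (6,1); v=(-2,-1)
2. t=1 → B at (4,0); v=(-2,1)
3. t=2 → L at (0,2); v=(2,1)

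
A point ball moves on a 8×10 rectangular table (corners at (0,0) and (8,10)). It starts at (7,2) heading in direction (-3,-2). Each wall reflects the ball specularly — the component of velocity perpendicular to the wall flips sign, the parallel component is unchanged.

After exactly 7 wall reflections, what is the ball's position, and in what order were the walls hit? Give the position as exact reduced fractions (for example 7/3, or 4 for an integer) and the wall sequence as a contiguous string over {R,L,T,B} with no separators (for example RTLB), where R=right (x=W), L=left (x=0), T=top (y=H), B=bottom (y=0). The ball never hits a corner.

1. t=1 → B at (4,0); v=(-3,2)
2. t=4/3 → L at (0,8/3); v=(3,2)
3. t=8/3 → R at (8,8); v=(-3,2)
4. t=1 → T at (5,10); v=(-3,-2)
5. t=5/3 → L at (0,20/3); v=(3,-2)
6. t=8/3 → R at (8,4/3); v=(-3,-2)
7. t=2/3 → B at (6,0); v=(-3,2)

Final position: (6,0)
Wall sequence: BLRTLRB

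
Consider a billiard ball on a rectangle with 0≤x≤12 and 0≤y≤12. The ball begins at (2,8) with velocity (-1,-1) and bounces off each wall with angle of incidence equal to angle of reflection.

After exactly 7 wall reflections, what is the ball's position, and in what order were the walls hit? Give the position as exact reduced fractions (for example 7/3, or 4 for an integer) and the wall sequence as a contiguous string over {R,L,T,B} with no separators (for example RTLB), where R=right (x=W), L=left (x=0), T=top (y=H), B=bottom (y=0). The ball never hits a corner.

Final position: (12,6)
Wall sequence: LBRTLBR

1. t=2 → L at (0,6); v=(1,-1)
2. t=6 → B at (6,0); v=(1,1)
3. t=6 → R at (12,6); v=(-1,1)
4. t=6 → T at (6,12); v=(-1,-1)
5. t=6 → L at (0,6); v=(1,-1)
6. t=6 → B at (6,0); v=(1,1)
7. t=6 → R at (12,6); v=(-1,1)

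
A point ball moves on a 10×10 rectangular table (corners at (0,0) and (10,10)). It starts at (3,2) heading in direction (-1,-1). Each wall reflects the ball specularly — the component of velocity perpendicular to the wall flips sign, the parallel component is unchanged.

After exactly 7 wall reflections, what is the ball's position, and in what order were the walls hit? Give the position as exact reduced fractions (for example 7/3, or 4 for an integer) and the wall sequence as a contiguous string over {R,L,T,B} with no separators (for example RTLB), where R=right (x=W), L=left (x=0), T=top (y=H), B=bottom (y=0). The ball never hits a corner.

Final position: (9,10)
Wall sequence: BLTRBLT

1. t=2 → B at (1,0); v=(-1,1)
2. t=1 → L at (0,1); v=(1,1)
3. t=9 → T at (9,10); v=(1,-1)
4. t=1 → R at (10,9); v=(-1,-1)
5. t=9 → B at (1,0); v=(-1,1)
6. t=1 → L at (0,1); v=(1,1)
7. t=9 → T at (9,10); v=(1,-1)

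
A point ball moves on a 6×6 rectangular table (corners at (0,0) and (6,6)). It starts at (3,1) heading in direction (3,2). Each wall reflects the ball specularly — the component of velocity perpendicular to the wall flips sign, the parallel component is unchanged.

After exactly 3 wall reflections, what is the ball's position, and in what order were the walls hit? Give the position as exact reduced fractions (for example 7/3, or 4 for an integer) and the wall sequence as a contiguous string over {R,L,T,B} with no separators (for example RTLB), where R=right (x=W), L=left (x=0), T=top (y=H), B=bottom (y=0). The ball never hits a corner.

Final position: (0,5)
Wall sequence: RTL

1. t=1 → R at (6,3); v=(-3,2)
2. t=3/2 → T at (3/2,6); v=(-3,-2)
3. t=1/2 → L at (0,5); v=(3,-2)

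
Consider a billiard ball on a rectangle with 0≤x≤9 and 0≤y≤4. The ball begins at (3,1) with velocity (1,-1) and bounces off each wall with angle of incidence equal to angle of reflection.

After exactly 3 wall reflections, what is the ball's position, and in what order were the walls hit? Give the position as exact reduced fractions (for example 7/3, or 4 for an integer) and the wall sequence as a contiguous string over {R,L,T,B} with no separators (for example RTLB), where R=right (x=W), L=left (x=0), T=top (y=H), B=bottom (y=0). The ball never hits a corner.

Final position: (9,3)
Wall sequence: BTR

1. t=1 → B at (4,0); v=(1,1)
2. t=4 → T at (8,4); v=(1,-1)
3. t=1 → R at (9,3); v=(-1,-1)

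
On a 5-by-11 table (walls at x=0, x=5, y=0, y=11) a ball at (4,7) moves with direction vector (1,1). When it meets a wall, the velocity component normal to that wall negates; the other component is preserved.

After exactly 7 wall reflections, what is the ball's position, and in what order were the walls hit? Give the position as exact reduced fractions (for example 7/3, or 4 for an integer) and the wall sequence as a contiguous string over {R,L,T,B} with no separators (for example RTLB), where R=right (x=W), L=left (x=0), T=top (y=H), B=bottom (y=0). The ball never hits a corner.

Final position: (5,6)
Wall sequence: RTLRBLR

1. t=1 → R at (5,8); v=(-1,1)
2. t=3 → T at (2,11); v=(-1,-1)
3. t=2 → L at (0,9); v=(1,-1)
4. t=5 → R at (5,4); v=(-1,-1)
5. t=4 → B at (1,0); v=(-1,1)
6. t=1 → L at (0,1); v=(1,1)
7. t=5 → R at (5,6); v=(-1,1)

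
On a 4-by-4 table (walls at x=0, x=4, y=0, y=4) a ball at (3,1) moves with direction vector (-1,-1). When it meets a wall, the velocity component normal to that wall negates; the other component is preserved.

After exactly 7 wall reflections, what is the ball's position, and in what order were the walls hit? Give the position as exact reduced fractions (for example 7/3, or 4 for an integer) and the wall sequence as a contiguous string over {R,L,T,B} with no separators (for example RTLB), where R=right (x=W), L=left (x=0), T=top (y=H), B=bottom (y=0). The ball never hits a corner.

1. t=1 → B at (2,0); v=(-1,1)
2. t=2 → L at (0,2); v=(1,1)
3. t=2 → T at (2,4); v=(1,-1)
4. t=2 → R at (4,2); v=(-1,-1)
5. t=2 → B at (2,0); v=(-1,1)
6. t=2 → L at (0,2); v=(1,1)
7. t=2 → T at (2,4); v=(1,-1)

Final position: (2,4)
Wall sequence: BLTRBLT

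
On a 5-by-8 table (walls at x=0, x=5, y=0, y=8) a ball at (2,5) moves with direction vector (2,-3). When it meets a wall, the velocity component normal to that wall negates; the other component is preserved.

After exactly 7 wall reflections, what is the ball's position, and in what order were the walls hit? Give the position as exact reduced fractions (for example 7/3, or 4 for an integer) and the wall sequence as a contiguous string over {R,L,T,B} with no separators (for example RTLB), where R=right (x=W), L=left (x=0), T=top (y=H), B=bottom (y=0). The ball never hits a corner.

Final position: (0,6)
Wall sequence: RBLTRBL

1. t=3/2 → R at (5,1/2); v=(-2,-3)
2. t=1/6 → B at (14/3,0); v=(-2,3)
3. t=7/3 → L at (0,7); v=(2,3)
4. t=1/3 → T at (2/3,8); v=(2,-3)
5. t=13/6 → R at (5,3/2); v=(-2,-3)
6. t=1/2 → B at (4,0); v=(-2,3)
7. t=2 → L at (0,6); v=(2,3)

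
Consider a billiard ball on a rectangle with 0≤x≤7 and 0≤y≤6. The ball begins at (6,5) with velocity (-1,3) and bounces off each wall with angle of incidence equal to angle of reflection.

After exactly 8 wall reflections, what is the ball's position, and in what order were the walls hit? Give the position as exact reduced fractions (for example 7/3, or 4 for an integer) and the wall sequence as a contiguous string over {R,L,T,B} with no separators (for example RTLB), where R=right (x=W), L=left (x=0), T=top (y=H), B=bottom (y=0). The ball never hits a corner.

Final position: (19/3,6)
Wall sequence: TBTLBTBT

1. t=1/3 → T at (17/3,6); v=(-1,-3)
2. t=2 → B at (11/3,0); v=(-1,3)
3. t=2 → T at (5/3,6); v=(-1,-3)
4. t=5/3 → L at (0,1); v=(1,-3)
5. t=1/3 → B at (1/3,0); v=(1,3)
6. t=2 → T at (7/3,6); v=(1,-3)
7. t=2 → B at (13/3,0); v=(1,3)
8. t=2 → T at (19/3,6); v=(1,-3)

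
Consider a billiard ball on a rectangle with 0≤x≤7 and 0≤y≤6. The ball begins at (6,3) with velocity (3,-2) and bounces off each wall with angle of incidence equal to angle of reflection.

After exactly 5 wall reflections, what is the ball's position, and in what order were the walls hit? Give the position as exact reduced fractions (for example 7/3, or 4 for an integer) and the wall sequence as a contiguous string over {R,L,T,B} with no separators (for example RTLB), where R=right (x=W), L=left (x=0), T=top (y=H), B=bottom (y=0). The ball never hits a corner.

1. t=1/3 → R at (7,7/3); v=(-3,-2)
2. t=7/6 → B at (7/2,0); v=(-3,2)
3. t=7/6 → L at (0,7/3); v=(3,2)
4. t=11/6 → T at (11/2,6); v=(3,-2)
5. t=1/2 → R at (7,5); v=(-3,-2)

Final position: (7,5)
Wall sequence: RBLTR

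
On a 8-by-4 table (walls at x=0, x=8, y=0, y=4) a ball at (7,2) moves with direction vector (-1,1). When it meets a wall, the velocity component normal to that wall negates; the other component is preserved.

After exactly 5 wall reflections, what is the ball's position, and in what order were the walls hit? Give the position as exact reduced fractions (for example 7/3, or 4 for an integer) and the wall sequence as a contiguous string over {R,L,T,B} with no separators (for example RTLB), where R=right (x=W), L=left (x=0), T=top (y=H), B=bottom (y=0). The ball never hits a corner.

Final position: (7,0)
Wall sequence: TBLTB

1. t=2 → T at (5,4); v=(-1,-1)
2. t=4 → B at (1,0); v=(-1,1)
3. t=1 → L at (0,1); v=(1,1)
4. t=3 → T at (3,4); v=(1,-1)
5. t=4 → B at (7,0); v=(1,1)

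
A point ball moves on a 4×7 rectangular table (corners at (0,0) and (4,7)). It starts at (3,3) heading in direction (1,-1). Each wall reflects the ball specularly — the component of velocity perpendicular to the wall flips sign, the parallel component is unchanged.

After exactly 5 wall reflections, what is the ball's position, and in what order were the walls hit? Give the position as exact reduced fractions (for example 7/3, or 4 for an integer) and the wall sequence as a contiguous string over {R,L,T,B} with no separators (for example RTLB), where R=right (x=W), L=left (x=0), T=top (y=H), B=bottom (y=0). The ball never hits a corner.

1. t=1 → R at (4,2); v=(-1,-1)
2. t=2 → B at (2,0); v=(-1,1)
3. t=2 → L at (0,2); v=(1,1)
4. t=4 → R at (4,6); v=(-1,1)
5. t=1 → T at (3,7); v=(-1,-1)

Final position: (3,7)
Wall sequence: RBLRT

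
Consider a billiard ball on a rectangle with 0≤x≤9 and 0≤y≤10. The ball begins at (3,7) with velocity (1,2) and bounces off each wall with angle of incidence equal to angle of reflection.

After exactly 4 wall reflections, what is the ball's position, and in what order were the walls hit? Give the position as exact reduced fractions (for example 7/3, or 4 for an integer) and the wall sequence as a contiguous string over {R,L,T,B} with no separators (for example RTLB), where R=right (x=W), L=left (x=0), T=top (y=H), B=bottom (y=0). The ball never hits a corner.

Final position: (7/2,10)
Wall sequence: TRBT

1. t=3/2 → T at (9/2,10); v=(1,-2)
2. t=9/2 → R at (9,1); v=(-1,-2)
3. t=1/2 → B at (17/2,0); v=(-1,2)
4. t=5 → T at (7/2,10); v=(-1,-2)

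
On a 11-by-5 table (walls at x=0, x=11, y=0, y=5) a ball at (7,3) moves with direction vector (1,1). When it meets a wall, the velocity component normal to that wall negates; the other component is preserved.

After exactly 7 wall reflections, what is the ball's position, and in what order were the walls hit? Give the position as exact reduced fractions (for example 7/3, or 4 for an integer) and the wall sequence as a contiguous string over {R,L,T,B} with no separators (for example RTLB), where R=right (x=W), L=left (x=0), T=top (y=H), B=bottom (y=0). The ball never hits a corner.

1. t=2 → T at (9,5); v=(1,-1)
2. t=2 → R at (11,3); v=(-1,-1)
3. t=3 → B at (8,0); v=(-1,1)
4. t=5 → T at (3,5); v=(-1,-1)
5. t=3 → L at (0,2); v=(1,-1)
6. t=2 → B at (2,0); v=(1,1)
7. t=5 → T at (7,5); v=(1,-1)

Final position: (7,5)
Wall sequence: TRBTLBT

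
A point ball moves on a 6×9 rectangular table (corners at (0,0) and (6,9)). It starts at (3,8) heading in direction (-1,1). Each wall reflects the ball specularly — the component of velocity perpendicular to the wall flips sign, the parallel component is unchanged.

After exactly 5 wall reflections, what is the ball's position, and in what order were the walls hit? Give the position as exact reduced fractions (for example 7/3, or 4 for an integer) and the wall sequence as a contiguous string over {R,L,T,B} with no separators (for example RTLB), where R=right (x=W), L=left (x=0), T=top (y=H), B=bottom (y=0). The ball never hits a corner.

Final position: (0,5)
Wall sequence: TLRBL

1. t=1 → T at (2,9); v=(-1,-1)
2. t=2 → L at (0,7); v=(1,-1)
3. t=6 → R at (6,1); v=(-1,-1)
4. t=1 → B at (5,0); v=(-1,1)
5. t=5 → L at (0,5); v=(1,1)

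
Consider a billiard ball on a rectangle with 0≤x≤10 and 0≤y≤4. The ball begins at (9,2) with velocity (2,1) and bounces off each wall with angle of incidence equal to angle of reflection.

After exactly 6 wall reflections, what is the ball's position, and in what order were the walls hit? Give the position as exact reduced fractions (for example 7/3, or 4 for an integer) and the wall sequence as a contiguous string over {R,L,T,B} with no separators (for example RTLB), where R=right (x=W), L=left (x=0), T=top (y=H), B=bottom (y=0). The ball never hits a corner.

1. t=1/2 → R at (10,5/2); v=(-2,1)
2. t=3/2 → T at (7,4); v=(-2,-1)
3. t=7/2 → L at (0,1/2); v=(2,-1)
4. t=1/2 → B at (1,0); v=(2,1)
5. t=4 → T at (9,4); v=(2,-1)
6. t=1/2 → R at (10,7/2); v=(-2,-1)

Final position: (10,7/2)
Wall sequence: RTLBTR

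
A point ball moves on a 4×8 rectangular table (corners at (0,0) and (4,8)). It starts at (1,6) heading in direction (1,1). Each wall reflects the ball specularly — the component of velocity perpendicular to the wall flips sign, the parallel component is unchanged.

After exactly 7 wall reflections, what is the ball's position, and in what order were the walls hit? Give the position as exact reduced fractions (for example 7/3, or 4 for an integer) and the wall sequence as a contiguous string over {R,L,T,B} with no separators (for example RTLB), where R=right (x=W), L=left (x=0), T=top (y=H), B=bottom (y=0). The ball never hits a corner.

1. t=2 → T at (3,8); v=(1,-1)
2. t=1 → R at (4,7); v=(-1,-1)
3. t=4 → L at (0,3); v=(1,-1)
4. t=3 → B at (3,0); v=(1,1)
5. t=1 → R at (4,1); v=(-1,1)
6. t=4 → L at (0,5); v=(1,1)
7. t=3 → T at (3,8); v=(1,-1)

Final position: (3,8)
Wall sequence: TRLBRLT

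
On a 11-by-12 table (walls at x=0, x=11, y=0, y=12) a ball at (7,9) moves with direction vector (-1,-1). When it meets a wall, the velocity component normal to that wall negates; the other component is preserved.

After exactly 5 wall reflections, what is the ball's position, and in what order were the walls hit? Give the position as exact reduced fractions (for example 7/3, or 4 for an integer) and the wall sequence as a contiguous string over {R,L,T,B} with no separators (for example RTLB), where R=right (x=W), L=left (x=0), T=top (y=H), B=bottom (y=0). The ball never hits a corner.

1. t=7 → L at (0,2); v=(1,-1)
2. t=2 → B at (2,0); v=(1,1)
3. t=9 → R at (11,9); v=(-1,1)
4. t=3 → T at (8,12); v=(-1,-1)
5. t=8 → L at (0,4); v=(1,-1)

Final position: (0,4)
Wall sequence: LBRTL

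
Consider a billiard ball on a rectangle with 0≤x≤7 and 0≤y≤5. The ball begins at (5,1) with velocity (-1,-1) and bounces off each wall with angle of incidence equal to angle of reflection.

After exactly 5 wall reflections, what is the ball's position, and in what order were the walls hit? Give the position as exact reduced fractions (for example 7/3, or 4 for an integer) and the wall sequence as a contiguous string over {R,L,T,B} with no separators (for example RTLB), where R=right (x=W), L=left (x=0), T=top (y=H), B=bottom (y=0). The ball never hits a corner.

1. t=1 → B at (4,0); v=(-1,1)
2. t=4 → L at (0,4); v=(1,1)
3. t=1 → T at (1,5); v=(1,-1)
4. t=5 → B at (6,0); v=(1,1)
5. t=1 → R at (7,1); v=(-1,1)

Final position: (7,1)
Wall sequence: BLTBR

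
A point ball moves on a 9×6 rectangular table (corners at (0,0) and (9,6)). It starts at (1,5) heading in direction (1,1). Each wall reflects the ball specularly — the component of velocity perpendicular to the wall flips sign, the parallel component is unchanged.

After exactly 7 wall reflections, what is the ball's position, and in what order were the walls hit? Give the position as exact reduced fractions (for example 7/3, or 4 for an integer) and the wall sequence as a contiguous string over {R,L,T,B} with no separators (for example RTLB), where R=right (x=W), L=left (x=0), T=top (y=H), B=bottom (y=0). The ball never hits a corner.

Final position: (8,6)
Wall sequence: TBRTLBT

1. t=1 → T at (2,6); v=(1,-1)
2. t=6 → B at (8,0); v=(1,1)
3. t=1 → R at (9,1); v=(-1,1)
4. t=5 → T at (4,6); v=(-1,-1)
5. t=4 → L at (0,2); v=(1,-1)
6. t=2 → B at (2,0); v=(1,1)
7. t=6 → T at (8,6); v=(1,-1)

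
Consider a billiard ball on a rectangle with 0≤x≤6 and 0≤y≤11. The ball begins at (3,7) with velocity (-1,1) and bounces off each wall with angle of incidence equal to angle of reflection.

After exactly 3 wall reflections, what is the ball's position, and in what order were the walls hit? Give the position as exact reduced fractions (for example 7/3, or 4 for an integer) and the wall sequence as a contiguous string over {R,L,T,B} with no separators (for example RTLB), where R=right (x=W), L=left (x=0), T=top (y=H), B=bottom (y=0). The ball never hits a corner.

Final position: (6,6)
Wall sequence: LTR

1. t=3 → L at (0,10); v=(1,1)
2. t=1 → T at (1,11); v=(1,-1)
3. t=5 → R at (6,6); v=(-1,-1)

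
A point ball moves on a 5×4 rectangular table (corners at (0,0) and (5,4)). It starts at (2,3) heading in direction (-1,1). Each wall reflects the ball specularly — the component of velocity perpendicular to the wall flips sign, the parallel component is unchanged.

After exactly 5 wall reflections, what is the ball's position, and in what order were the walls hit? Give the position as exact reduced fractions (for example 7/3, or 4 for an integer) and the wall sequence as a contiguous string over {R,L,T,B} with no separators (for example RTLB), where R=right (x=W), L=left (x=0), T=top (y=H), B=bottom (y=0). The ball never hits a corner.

1. t=1 → T at (1,4); v=(-1,-1)
2. t=1 → L at (0,3); v=(1,-1)
3. t=3 → B at (3,0); v=(1,1)
4. t=2 → R at (5,2); v=(-1,1)
5. t=2 → T at (3,4); v=(-1,-1)

Final position: (3,4)
Wall sequence: TLBRT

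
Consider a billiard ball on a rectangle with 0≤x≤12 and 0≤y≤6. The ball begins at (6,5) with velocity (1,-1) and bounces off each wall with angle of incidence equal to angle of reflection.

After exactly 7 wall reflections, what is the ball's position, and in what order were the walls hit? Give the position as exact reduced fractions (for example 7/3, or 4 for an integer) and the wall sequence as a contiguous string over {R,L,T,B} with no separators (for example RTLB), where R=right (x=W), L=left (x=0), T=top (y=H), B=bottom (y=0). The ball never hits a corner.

Final position: (11,0)
Wall sequence: BRTBLTB

1. t=5 → B at (11,0); v=(1,1)
2. t=1 → R at (12,1); v=(-1,1)
3. t=5 → T at (7,6); v=(-1,-1)
4. t=6 → B at (1,0); v=(-1,1)
5. t=1 → L at (0,1); v=(1,1)
6. t=5 → T at (5,6); v=(1,-1)
7. t=6 → B at (11,0); v=(1,1)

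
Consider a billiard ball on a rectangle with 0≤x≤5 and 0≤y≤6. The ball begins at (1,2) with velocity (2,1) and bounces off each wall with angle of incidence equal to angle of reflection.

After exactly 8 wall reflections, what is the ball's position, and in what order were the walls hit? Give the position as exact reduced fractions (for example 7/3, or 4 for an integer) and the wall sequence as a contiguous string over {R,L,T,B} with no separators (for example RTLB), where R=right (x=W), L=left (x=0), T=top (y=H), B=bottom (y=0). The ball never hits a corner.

1. t=2 → R at (5,4); v=(-2,1)
2. t=2 → T at (1,6); v=(-2,-1)
3. t=1/2 → L at (0,11/2); v=(2,-1)
4. t=5/2 → R at (5,3); v=(-2,-1)
5. t=5/2 → L at (0,1/2); v=(2,-1)
6. t=1/2 → B at (1,0); v=(2,1)
7. t=2 → R at (5,2); v=(-2,1)
8. t=5/2 → L at (0,9/2); v=(2,1)

Final position: (0,9/2)
Wall sequence: RTLRLBRL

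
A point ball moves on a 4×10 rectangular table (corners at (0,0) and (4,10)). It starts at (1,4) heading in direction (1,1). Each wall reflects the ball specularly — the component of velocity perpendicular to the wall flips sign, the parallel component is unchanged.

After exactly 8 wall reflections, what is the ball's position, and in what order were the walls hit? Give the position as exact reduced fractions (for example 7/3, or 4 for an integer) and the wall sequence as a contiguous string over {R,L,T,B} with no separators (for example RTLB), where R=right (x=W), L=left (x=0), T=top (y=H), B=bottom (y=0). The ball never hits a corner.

1. t=3 → R at (4,7); v=(-1,1)
2. t=3 → T at (1,10); v=(-1,-1)
3. t=1 → L at (0,9); v=(1,-1)
4. t=4 → R at (4,5); v=(-1,-1)
5. t=4 → L at (0,1); v=(1,-1)
6. t=1 → B at (1,0); v=(1,1)
7. t=3 → R at (4,3); v=(-1,1)
8. t=4 → L at (0,7); v=(1,1)

Final position: (0,7)
Wall sequence: RTLRLBRL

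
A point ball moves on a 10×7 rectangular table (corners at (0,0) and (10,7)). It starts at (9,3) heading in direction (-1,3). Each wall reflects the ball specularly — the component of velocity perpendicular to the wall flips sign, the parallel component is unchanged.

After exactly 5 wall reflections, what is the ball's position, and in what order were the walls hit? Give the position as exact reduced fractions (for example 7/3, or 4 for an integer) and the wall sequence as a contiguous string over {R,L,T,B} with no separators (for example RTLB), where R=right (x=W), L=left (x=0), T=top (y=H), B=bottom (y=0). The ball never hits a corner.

1. t=4/3 → T at (23/3,7); v=(-1,-3)
2. t=7/3 → B at (16/3,0); v=(-1,3)
3. t=7/3 → T at (3,7); v=(-1,-3)
4. t=7/3 → B at (2/3,0); v=(-1,3)
5. t=2/3 → L at (0,2); v=(1,3)

Final position: (0,2)
Wall sequence: TBTBL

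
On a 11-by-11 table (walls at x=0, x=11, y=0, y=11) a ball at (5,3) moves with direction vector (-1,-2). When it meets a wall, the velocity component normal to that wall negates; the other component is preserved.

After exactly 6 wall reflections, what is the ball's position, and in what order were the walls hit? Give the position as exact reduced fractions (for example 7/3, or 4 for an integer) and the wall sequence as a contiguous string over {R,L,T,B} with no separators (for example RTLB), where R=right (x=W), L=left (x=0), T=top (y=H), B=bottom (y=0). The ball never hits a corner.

Final position: (9,11)
Wall sequence: BLTBRT

1. t=3/2 → B at (7/2,0); v=(-1,2)
2. t=7/2 → L at (0,7); v=(1,2)
3. t=2 → T at (2,11); v=(1,-2)
4. t=11/2 → B at (15/2,0); v=(1,2)
5. t=7/2 → R at (11,7); v=(-1,2)
6. t=2 → T at (9,11); v=(-1,-2)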